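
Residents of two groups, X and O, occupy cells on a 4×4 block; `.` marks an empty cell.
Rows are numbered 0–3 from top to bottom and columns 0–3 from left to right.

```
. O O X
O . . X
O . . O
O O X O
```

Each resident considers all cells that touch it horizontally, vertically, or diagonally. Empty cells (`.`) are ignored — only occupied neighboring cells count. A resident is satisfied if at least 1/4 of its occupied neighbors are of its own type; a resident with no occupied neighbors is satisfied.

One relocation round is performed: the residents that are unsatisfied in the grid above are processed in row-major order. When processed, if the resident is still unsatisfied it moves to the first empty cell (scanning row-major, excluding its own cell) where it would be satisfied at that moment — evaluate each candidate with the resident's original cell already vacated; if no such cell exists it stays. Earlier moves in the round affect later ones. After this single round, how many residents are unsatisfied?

Initially unsatisfied (in order): (3,2).
  (3,2) → (1,2).
Resulting grid:
. O O X
O . X X
O . . O
O O . O
All satisfied now.

0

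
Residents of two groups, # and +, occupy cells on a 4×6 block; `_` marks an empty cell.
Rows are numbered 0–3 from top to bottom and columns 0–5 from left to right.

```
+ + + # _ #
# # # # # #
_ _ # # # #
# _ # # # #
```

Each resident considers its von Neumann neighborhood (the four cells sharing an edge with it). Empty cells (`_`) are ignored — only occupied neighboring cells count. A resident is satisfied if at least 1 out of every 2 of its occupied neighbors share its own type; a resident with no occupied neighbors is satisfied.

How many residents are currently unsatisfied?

1

(0,0)+ 1/2 satisfied
(0,1)+ 2/3 satisfied
(0,2)+ 1/3 not
(0,3)# 1/2 satisfied
(0,5)# 1/1 satisfied
(1,0)# 1/2 satisfied
(1,1)# 2/3 satisfied
(1,2)# 3/4 satisfied
(1,3)# 4/4 satisfied
(1,4)# 3/3 satisfied
(1,5)# 3/3 satisfied
(2,2)# 3/3 satisfied
(2,3)# 4/4 satisfied
(2,4)# 4/4 satisfied
(2,5)# 3/3 satisfied
(3,0)# 0/0 satisfied
(3,2)# 2/2 satisfied
(3,3)# 3/3 satisfied
(3,4)# 3/3 satisfied
(3,5)# 2/2 satisfied
Unsatisfied: (0,2) — 1 in total.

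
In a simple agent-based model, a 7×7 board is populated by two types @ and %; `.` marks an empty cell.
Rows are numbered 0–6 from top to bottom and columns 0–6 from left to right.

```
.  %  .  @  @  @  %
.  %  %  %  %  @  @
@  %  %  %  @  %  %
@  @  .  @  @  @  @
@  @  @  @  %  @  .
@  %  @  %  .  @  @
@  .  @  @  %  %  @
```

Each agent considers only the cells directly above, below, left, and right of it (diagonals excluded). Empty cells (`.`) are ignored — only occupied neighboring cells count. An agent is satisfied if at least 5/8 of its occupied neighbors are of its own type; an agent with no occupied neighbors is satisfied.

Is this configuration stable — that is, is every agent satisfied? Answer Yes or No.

No

Row 0: (0,1)% 1/1 ok · (0,3)@ 1/2 unhappy · (0,4)@ 2/3 ok · (0,5)@ 2/3 ok · (0,6)% 0/2 unhappy
Row 1: (1,1)% 3/3 ok · (1,2)% 3/3 ok · (1,3)% 3/4 ok · (1,4)% 1/4 unhappy · (1,5)@ 2/4 unhappy · (1,6)@ 1/3 unhappy
Row 2: (2,0)@ 1/2 unhappy · (2,1)% 2/4 unhappy · (2,2)% 3/3 ok · (2,3)% 2/4 unhappy · (2,4)@ 1/4 unhappy · (2,5)% 1/4 unhappy · (2,6)% 1/3 unhappy
Row 3: (3,0)@ 3/3 ok · (3,1)@ 2/3 ok · (3,3)@ 2/3 ok · (3,4)@ 3/4 ok · (3,5)@ 3/4 ok · (3,6)@ 1/2 unhappy
Row 4: (4,0)@ 3/3 ok · (4,1)@ 3/4 ok · (4,2)@ 3/3 ok · (4,3)@ 2/4 unhappy · (4,4)% 0/3 unhappy · (4,5)@ 2/3 ok
Row 5: (5,0)@ 2/3 ok · (5,1)% 0/3 unhappy · (5,2)@ 2/4 unhappy · (5,3)% 0/3 unhappy · (5,5)@ 2/3 ok · (5,6)@ 2/2 ok
Row 6: (6,0)@ 1/1 ok · (6,2)@ 2/2 ok · (6,3)@ 1/3 unhappy · (6,4)% 1/2 unhappy · (6,5)% 1/3 unhappy · (6,6)@ 1/2 unhappy
For instance (0,3) has only 1/2 same-type neighbors, below 5/8.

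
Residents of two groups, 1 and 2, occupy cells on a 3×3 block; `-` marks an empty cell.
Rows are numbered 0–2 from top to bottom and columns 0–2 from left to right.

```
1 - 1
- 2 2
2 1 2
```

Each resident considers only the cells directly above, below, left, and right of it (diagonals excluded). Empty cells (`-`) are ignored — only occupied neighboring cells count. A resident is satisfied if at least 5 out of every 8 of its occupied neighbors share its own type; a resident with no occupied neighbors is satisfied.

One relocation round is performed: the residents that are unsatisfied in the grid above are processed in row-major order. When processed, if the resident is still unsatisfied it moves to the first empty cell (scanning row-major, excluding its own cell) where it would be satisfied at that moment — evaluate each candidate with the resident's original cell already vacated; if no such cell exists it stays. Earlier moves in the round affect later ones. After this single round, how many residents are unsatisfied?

2

Initially unsatisfied (in order): (0,2), (1,1), (2,0), (2,1), (2,2).
  (0,2): no empty cell satisfies it; stays.
  (1,1): no empty cell satisfies it; stays.
  (2,0): no empty cell satisfies it; stays.
  (2,1) → (0,1).
  (2,2): now satisfied by earlier moves; stays.
Resulting grid:
1 1 1
- 2 2
2 - 2
Unsatisfied now: (0,2), (1,1).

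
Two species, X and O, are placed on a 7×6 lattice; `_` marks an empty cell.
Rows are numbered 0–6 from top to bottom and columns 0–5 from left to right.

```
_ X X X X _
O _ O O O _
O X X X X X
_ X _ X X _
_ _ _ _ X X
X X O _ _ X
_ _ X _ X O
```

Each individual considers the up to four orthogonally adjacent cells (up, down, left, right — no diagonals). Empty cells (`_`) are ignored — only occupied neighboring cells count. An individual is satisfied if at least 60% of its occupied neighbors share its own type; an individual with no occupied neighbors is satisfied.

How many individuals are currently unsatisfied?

Row 0: (0,1)X 1/1 ok · (0,2)X 2/3 ok · (0,3)X 2/3 ok · (0,4)X 1/2 unhappy
Row 1: (1,0)O 1/1 ok · (1,2)O 1/3 unhappy · (1,3)O 2/4 unhappy · (1,4)O 1/3 unhappy
Row 2: (2,0)O 1/2 unhappy · (2,1)X 2/3 ok · (2,2)X 2/3 ok · (2,3)X 3/4 ok · (2,4)X 3/4 ok · (2,5)X 1/1 ok
Row 3: (3,1)X 1/1 ok · (3,3)X 2/2 ok · (3,4)X 3/3 ok
Row 4: (4,4)X 2/2 ok · (4,5)X 2/2 ok
Row 5: (5,0)X 1/1 ok · (5,1)X 1/2 unhappy · (5,2)O 0/2 unhappy · (5,5)X 1/2 unhappy
Row 6: (6,2)X 0/1 unhappy · (6,4)X 0/1 unhappy · (6,5)O 0/2 unhappy
Unsatisfied: (0,4), (1,2), (1,3), (1,4), (2,0), (5,1), (5,2), (5,5), (6,2), (6,4), (6,5) — 11 in total.

11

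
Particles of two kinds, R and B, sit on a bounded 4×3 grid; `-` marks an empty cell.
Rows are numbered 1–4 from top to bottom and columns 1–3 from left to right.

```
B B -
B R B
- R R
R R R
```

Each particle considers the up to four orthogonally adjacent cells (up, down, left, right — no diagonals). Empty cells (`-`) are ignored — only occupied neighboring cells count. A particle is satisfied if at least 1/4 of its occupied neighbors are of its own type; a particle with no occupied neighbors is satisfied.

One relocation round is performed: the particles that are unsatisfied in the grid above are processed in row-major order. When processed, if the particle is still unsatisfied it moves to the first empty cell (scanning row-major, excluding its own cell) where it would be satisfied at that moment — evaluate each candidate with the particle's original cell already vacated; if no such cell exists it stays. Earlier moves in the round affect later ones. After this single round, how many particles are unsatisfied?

0

Initially unsatisfied (in order): (2,3).
  (2,3) → (1,3).
Resulting grid:
B B B
B R -
- R R
R R R
All satisfied now.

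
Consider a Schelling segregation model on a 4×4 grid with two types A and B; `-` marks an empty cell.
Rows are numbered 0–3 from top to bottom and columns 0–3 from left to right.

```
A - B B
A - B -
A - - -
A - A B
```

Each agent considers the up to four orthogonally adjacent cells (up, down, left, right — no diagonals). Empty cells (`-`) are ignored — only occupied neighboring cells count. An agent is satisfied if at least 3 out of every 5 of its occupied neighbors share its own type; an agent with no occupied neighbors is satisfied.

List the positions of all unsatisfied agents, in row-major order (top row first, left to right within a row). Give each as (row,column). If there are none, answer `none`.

(3,2), (3,3)

(0,0)A 1/1 satisfied
(0,2)B 2/2 satisfied
(0,3)B 1/1 satisfied
(1,0)A 2/2 satisfied
(1,2)B 1/1 satisfied
(2,0)A 2/2 satisfied
(3,0)A 1/1 satisfied
(3,2)A 0/1 not
(3,3)B 0/1 not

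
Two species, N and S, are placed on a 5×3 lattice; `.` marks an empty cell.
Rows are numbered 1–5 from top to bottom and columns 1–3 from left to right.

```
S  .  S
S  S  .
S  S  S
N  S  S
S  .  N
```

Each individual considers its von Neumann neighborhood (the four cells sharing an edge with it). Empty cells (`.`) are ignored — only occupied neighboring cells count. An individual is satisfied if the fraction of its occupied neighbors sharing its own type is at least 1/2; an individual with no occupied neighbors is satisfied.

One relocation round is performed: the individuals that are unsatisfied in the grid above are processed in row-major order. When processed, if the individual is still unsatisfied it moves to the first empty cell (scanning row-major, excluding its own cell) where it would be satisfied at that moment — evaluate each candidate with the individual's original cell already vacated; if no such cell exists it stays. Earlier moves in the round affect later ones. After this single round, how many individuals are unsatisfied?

1

Initially unsatisfied (in order): (4,1), (5,1), (5,3).
  (4,1): no empty cell satisfies it; stays.
  (5,1) → (1,2).
  (5,3) → (5,1).
Resulting grid:
S S S
S S .
S S S
N S S
N . .
Unsatisfied now: (4,1).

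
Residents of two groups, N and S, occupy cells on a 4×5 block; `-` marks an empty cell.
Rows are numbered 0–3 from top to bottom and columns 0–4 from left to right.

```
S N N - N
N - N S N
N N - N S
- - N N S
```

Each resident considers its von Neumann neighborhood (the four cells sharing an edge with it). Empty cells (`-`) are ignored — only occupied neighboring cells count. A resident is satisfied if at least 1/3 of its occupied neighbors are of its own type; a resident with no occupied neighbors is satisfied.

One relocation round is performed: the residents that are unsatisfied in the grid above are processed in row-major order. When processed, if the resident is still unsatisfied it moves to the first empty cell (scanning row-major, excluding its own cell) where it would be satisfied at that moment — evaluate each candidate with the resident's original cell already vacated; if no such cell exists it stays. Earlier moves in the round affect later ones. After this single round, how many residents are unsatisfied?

1

Initially unsatisfied (in order): (0,0), (1,3).
  (0,0) → (0,3).
  (1,3): no empty cell satisfies it; stays.
Resulting grid:
- N N S N
N - N S N
N N - N S
- - N N S
Unsatisfied now: (1,3).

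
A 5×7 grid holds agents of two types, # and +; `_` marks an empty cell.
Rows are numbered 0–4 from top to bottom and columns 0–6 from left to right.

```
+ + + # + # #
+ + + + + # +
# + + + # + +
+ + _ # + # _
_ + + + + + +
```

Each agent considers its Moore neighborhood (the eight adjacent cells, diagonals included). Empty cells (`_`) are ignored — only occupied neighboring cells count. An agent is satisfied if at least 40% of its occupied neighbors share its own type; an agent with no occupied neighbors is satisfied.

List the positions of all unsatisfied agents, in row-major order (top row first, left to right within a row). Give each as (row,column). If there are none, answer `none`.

Row 0: (0,0)+ 3/3 ✓ · (0,1)+ 5/5 ✓ · (0,2)+ 4/5 ✓ · (0,3)# 0/5 ✗ · (0,4)+ 2/5 ✓ · (0,5)# 2/5 ✓ · (0,6)# 2/3 ✓
Row 1: (1,0)+ 4/5 ✓ · (1,1)+ 7/8 ✓ · (1,2)+ 7/8 ✓ · (1,3)+ 6/8 ✓ · (1,4)+ 4/8 ✓ · (1,5)# 3/8 ✗ · (1,6)+ 2/5 ✓
Row 2: (2,0)# 0/5 ✗ · (2,1)+ 6/7 ✓ · (2,2)+ 6/7 ✓ · (2,3)+ 5/7 ✓ · (2,4)# 3/8 ✗ · (2,5)+ 4/7 ✓ · (2,6)+ 2/4 ✓
Row 3: (3,0)+ 3/4 ✓ · (3,1)+ 5/6 ✓ · (3,3)# 1/7 ✗ · (3,4)+ 5/8 ✓ · (3,5)# 1/7 ✗
Row 4: (4,1)+ 3/3 ✓ · (4,2)+ 3/4 ✓ · (4,3)+ 3/4 ✓ · (4,4)+ 3/5 ✓ · (4,5)+ 3/4 ✓ · (4,6)+ 1/2 ✓

(0,3), (1,5), (2,0), (2,4), (3,3), (3,5)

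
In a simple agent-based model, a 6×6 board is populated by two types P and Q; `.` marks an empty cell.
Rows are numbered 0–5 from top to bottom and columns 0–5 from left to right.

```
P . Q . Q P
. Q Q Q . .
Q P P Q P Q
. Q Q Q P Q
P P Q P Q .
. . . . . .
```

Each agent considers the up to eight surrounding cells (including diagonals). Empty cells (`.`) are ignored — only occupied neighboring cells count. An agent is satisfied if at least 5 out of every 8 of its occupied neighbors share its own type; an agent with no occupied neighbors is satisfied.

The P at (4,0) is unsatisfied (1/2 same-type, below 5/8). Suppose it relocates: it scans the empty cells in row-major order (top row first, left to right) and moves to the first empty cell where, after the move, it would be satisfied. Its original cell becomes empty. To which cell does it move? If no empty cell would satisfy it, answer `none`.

Vacating (4,0). Empty cells in order:
  (0,1): 1/4 same-type → still unsatisfied.
  (0,3): 0/4 same-type → still unsatisfied.
  (1,0): 2/4 same-type → still unsatisfied.
  (1,4): 2/6 same-type → still unsatisfied.
  (1,5): 2/4 same-type → still unsatisfied.
  (3,0): 2/4 same-type → still unsatisfied.
  (4,5): 1/3 same-type → still unsatisfied.
  (5,0): 1/1 same-type → satisfied — stop here.

(5,0)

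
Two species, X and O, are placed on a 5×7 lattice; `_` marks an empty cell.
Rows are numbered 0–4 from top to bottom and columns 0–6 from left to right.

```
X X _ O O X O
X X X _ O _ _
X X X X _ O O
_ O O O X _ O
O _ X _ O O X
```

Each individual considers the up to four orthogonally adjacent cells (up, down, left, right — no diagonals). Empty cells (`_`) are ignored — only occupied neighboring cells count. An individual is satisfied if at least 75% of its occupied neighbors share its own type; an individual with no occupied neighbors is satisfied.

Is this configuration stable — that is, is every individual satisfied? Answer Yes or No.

No

(0,0)X 2/2 ✓
(0,1)X 2/2 ✓
(0,3)O 1/1 ✓
(0,4)O 2/3 ✗
(0,5)X 0/2 ✗
(0,6)O 0/1 ✗
(1,0)X 3/3 ✓
(1,1)X 4/4 ✓
(1,2)X 2/2 ✓
(1,4)O 1/1 ✓
(2,0)X 2/2 ✓
(2,1)X 3/4 ✓
(2,2)X 3/4 ✓
(2,3)X 1/2 ✗
(2,5)O 1/1 ✓
(2,6)O 2/2 ✓
(3,1)O 1/2 ✗
(3,2)O 2/4 ✗
(3,3)O 1/3 ✗
(3,4)X 0/2 ✗
(3,6)O 1/2 ✗
(4,0)O 0/0 ✓
(4,2)X 0/1 ✗
(4,4)O 1/2 ✗
(4,5)O 1/2 ✗
(4,6)X 0/2 ✗
For instance (0,4) has only 2/3 same-type neighbors, below 3/4.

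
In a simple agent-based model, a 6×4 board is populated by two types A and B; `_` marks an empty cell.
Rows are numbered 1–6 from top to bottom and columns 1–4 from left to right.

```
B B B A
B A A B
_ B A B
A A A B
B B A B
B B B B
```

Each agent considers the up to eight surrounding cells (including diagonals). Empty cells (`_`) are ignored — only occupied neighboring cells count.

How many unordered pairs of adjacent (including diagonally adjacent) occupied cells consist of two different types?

Scan each occupied cell's neighbors to the right and below (and the two forward diagonals) so each pair is counted once.
From row 1: 7 unlike of 13 pairs (running 7/13).
From row 2: 6 unlike of 11 pairs (running 13/24).
From row 3: 7 unlike of 10 pairs (running 20/34).
From row 4: 8 unlike of 13 pairs (running 28/47).
From row 5: 5 unlike of 13 pairs (running 33/60).
From row 6: 0 unlike of 3 pairs (running 33/63).
Total adjacent occupied pairs: 63; unlike-type pairs: 33.

33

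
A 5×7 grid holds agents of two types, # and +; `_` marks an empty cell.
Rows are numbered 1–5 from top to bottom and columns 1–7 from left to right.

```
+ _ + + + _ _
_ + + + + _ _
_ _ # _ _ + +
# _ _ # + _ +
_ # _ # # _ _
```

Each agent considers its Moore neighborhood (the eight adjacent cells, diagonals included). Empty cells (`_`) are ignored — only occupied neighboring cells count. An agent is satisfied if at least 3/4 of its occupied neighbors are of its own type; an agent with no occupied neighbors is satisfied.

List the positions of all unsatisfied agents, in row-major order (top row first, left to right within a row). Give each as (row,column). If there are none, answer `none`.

Row 1: (1,1)+ 1/1 ok · (1,3)+ 4/4 ok · (1,4)+ 5/5 ok · (1,5)+ 3/3 ok
Row 2: (2,2)+ 3/4 ok · (2,3)+ 4/5 ok · (2,4)+ 5/6 ok · (2,5)+ 4/4 ok
Row 3: (3,3)# 1/4 unhappy · (3,6)+ 4/4 ok · (3,7)+ 2/2 ok
Row 4: (4,1)# 1/1 ok · (4,4)# 3/4 ok · (4,5)+ 1/4 unhappy · (4,7)+ 2/2 ok
Row 5: (5,2)# 1/1 ok · (5,4)# 2/3 unhappy · (5,5)# 2/3 unhappy

(3,3), (4,5), (5,4), (5,5)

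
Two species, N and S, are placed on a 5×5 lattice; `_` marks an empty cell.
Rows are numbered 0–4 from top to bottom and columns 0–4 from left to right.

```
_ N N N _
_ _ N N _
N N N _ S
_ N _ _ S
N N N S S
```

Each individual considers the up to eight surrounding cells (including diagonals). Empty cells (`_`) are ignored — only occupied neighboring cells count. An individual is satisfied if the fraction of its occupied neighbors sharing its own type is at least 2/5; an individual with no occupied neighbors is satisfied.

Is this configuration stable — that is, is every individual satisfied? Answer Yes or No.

(0,1)N 2/2 satisfied
(0,2)N 4/4 satisfied
(0,3)N 3/3 satisfied
(1,2)N 6/6 satisfied
(1,3)N 4/5 satisfied
(2,0)N 2/2 satisfied
(2,1)N 4/4 satisfied
(2,2)N 4/4 satisfied
(2,4)S 1/2 satisfied
(3,1)N 6/6 satisfied
(3,4)S 3/3 satisfied
(4,0)N 2/2 satisfied
(4,1)N 3/3 satisfied
(4,2)N 2/3 satisfied
(4,3)S 2/3 satisfied
(4,4)S 2/2 satisfied
All meet the threshold, so the configuration is stable.

Yes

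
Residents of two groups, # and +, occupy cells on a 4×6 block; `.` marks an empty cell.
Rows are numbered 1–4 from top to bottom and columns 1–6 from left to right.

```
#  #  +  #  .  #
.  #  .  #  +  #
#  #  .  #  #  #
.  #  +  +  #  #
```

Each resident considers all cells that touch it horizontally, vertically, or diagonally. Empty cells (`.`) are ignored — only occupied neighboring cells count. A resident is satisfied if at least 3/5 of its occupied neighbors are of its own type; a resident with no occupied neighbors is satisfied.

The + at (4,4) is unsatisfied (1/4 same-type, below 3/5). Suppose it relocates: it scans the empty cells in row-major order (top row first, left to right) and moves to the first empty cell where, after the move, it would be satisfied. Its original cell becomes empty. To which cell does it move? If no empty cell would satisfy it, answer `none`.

none

Vacating (4,4). Empty cells in order:
  (1,5): 1/5 same-type → still unsatisfied.
  (2,1): 0/5 same-type → still unsatisfied.
  (2,3): 1/7 same-type → still unsatisfied.
  (3,3): 1/6 same-type → still unsatisfied.
  (4,1): 0/3 same-type → still unsatisfied.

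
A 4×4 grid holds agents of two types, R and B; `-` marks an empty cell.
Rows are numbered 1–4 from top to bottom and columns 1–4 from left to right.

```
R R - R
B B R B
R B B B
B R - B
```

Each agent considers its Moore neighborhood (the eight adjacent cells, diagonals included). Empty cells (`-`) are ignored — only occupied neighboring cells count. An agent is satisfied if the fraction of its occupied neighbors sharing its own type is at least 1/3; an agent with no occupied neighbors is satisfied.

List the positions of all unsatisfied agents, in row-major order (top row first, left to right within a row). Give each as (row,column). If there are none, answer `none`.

Row 1: (1,1)R 1/3 ok · (1,2)R 2/4 ok · (1,4)R 1/2 ok
Row 2: (2,1)B 2/5 ok · (2,2)B 3/7 ok · (2,3)R 2/7 unhappy · (2,4)B 2/4 ok
Row 3: (3,1)R 1/5 unhappy · (3,2)B 4/7 ok · (3,3)B 5/7 ok · (3,4)B 3/4 ok
Row 4: (4,1)B 1/3 ok · (4,2)R 1/4 unhappy · (4,4)B 2/2 ok

(2,3), (3,1), (4,2)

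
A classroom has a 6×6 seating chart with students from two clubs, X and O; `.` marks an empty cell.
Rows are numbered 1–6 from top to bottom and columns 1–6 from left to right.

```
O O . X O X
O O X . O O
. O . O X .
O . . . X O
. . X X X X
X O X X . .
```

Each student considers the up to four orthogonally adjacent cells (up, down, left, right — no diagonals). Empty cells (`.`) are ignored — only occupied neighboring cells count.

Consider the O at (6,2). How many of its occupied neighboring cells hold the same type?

0

Occupied neighbors of (6,2): (6,1)=X, (6,3)=X.
Same type (O): 0 of 2.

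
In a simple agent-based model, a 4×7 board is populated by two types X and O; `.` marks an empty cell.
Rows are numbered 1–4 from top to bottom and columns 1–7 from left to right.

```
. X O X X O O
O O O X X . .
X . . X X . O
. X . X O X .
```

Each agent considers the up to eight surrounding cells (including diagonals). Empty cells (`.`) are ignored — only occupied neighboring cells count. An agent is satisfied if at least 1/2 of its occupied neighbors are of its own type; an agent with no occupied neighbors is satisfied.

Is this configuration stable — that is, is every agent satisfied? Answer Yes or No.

Row 1: (1,2)X 0/4 ✗ · (1,3)O 2/5 ✗ · (1,4)X 3/5 ✓ · (1,5)X 3/4 ✓ · (1,6)O 1/3 ✗ · (1,7)O 1/1 ✓
Row 2: (2,1)O 1/3 ✗ · (2,2)O 3/5 ✓ · (2,3)O 2/6 ✗ · (2,4)X 5/7 ✓ · (2,5)X 5/6 ✓
Row 3: (3,1)X 1/3 ✗ · (3,4)X 4/6 ✓ · (3,5)X 5/6 ✓ · (3,7)O 0/1 ✗
Row 4: (4,2)X 1/1 ✓ · (4,4)X 2/3 ✓ · (4,5)O 0/4 ✗ · (4,6)X 1/3 ✗
For instance (1,2) has only 0/4 same-type neighbors, below 1/2.

No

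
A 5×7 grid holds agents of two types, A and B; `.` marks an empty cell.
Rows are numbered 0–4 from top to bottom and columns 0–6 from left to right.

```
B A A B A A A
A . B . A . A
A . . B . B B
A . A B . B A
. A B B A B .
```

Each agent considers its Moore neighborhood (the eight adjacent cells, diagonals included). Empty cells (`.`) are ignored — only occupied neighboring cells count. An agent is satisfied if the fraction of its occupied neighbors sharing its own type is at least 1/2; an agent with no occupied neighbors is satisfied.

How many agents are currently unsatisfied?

9

Row 0: (0,0)B 0/2 not · (0,1)A 2/4 satisfied · (0,2)A 1/3 not · (0,3)B 1/4 not · (0,4)A 2/3 satisfied · (0,5)A 4/4 satisfied · (0,6)A 2/2 satisfied
Row 1: (1,0)A 2/3 satisfied · (1,2)B 2/4 satisfied · (1,4)A 2/5 not · (1,6)A 2/4 satisfied
Row 2: (2,0)A 2/2 satisfied · (2,3)B 2/4 satisfied · (2,5)B 2/5 not · (2,6)B 2/4 satisfied
Row 3: (3,0)A 2/2 satisfied · (3,2)A 1/5 not · (3,3)B 3/5 satisfied · (3,5)B 3/5 satisfied · (3,6)A 0/4 not
Row 4: (4,1)A 2/3 satisfied · (4,2)B 2/4 satisfied · (4,3)B 2/4 satisfied · (4,4)A 0/4 not · (4,5)B 1/3 not
Unsatisfied: (0,0), (0,2), (0,3), (1,4), (2,5), (3,2), (3,6), (4,4), (4,5) — 9 in total.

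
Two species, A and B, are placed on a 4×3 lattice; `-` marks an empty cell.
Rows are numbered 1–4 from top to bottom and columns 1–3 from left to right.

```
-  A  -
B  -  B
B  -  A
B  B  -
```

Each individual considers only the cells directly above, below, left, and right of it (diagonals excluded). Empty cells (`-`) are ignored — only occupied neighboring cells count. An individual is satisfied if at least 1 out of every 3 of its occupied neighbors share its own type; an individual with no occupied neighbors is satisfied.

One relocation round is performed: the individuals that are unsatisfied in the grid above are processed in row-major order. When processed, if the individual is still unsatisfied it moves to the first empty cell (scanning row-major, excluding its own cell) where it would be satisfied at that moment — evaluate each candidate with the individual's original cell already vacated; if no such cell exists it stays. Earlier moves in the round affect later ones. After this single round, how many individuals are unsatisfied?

1

Initially unsatisfied (in order): (2,3), (3,3).
  (2,3) → (1,1).
  (3,3): now satisfied by earlier moves; stays.
Resulting grid:
B A -
B - -
B - A
B B -
Unsatisfied now: (1,2).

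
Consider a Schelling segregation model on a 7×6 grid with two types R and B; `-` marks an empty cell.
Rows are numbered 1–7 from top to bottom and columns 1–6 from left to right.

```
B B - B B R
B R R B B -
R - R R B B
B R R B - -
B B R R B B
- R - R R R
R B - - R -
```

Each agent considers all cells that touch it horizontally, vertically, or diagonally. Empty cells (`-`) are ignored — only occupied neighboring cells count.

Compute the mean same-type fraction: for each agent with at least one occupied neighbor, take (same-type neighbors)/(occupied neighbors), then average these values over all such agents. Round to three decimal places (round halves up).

0.554

(1,1)B 2/3
(1,2)B 2/4
(1,4)B 3/4
(1,5)B 3/4
(1,6)R 0/2
(2,1)B 2/4
(2,2)R 3/6
(2,3)R 3/6
(2,4)B 4/7
(2,5)B 5/7
(3,1)R 2/4
(3,3)R 5/7
(3,4)R 3/7
(3,5)B 4/5
(3,6)B 2/2
(4,1)B 2/4
(4,2)R 4/7
(4,3)R 5/7
(4,4)B 2/7
(5,1)B 2/4
(5,2)B 2/6
(5,3)R 5/7
(5,4)R 4/6
(5,5)B 2/6
(5,6)B 1/3
(6,2)R 2/5
(6,4)R 4/5
(6,5)R 4/6
(6,6)R 2/4
(7,1)R 1/2
(7,2)B 0/2
(7,5)R 3/3
Sum over 32 agents: 2/3 + 2/4 + 3/4 + 3/4 + 0/2 + 2/4 + 3/6 + 3/6 + 4/7 + 5/7 + 2/4 + 5/7 + 3/7 + 4/5 + 2/2 + 2/4 + 4/7 + 5/7 + 2/7 + 2/4 + 2/6 + 5/7 + 4/6 + 2/6 + 1/3 + 2/5 + 4/5 + 4/6 + 2/4 + 1/2 + 0/2 + 3/3 = 124/7; mean = 124/7 ÷ 32 = 31/56 = 0.553571… → 0.554.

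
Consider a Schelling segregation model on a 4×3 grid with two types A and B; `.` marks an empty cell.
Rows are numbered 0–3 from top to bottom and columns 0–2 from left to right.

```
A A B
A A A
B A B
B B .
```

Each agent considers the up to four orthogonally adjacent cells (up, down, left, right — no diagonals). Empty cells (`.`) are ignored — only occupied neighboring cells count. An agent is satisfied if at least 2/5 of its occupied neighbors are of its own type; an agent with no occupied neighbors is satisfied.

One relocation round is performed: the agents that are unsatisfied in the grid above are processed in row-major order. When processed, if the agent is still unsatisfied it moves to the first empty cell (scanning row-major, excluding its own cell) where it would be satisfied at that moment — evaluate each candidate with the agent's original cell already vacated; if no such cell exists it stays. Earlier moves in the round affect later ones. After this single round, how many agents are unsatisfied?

Initially unsatisfied (in order): (0,2), (1,2), (2,0), (2,1), (2,2).
  (0,2) → (3,2).
  (1,2): now satisfied by earlier moves; stays.
  (2,0): no empty cell satisfies it; stays.
  (2,1) → (0,2).
  (2,2): now satisfied by earlier moves; stays.
Resulting grid:
A A A
A A A
B . B
B B B
All satisfied now.

0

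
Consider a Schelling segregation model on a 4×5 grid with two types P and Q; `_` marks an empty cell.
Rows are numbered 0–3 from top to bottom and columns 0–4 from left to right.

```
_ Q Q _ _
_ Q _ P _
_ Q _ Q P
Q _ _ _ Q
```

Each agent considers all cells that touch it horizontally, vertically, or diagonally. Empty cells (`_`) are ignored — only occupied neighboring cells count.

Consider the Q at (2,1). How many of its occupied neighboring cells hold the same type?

Occupied neighbors of (2,1): (1,1)=Q, (3,0)=Q.
Same type (Q): 2 of 2.

2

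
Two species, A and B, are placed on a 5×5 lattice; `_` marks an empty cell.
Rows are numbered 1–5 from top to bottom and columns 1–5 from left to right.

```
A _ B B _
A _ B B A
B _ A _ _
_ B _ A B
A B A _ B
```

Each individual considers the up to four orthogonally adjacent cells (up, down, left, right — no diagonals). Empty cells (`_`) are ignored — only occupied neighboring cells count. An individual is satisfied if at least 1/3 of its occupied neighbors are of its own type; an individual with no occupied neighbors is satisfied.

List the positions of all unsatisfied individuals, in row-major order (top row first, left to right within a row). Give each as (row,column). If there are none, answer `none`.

(1,1)A 1/1 ✓
(1,3)B 2/2 ✓
(1,4)B 2/2 ✓
(2,1)A 1/2 ✓
(2,3)B 2/3 ✓
(2,4)B 2/3 ✓
(2,5)A 0/1 ✗
(3,1)B 0/1 ✗
(3,3)A 0/1 ✗
(4,2)B 1/1 ✓
(4,4)A 0/1 ✗
(4,5)B 1/2 ✓
(5,1)A 0/1 ✗
(5,2)B 1/3 ✓
(5,3)A 0/1 ✗
(5,5)B 1/1 ✓

(2,5), (3,1), (3,3), (4,4), (5,1), (5,3)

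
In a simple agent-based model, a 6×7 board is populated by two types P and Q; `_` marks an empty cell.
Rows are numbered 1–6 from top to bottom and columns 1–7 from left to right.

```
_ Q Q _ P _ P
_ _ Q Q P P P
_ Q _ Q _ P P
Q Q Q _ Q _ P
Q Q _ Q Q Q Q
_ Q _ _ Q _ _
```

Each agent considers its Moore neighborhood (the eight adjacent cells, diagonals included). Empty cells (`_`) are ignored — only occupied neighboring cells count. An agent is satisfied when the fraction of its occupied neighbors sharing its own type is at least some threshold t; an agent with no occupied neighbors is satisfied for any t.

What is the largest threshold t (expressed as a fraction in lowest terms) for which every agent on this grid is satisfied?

1/2

(1,2)Q 2/2
(1,3)Q 3/3
(1,5)P 2/3
(1,7)P 2/2
(2,3)Q 5/5
(2,4)Q 3/5
(2,5)P 3/5
(2,6)P 6/6
(2,7)P 4/4
(3,2)Q 4/4
(3,4)Q 4/5
(3,6)P 5/6
(3,7)P 4/4
(4,1)Q 4/4
(4,2)Q 5/5
(4,3)Q 5/5
(4,5)Q 4/5
(4,7)P 2/4
(5,1)Q 4/4
(5,2)Q 5/5
(5,4)Q 4/4
(5,5)Q 4/4
(5,6)Q 4/5
(5,7)Q 1/2
(6,2)Q 2/2
(6,5)Q 3/3
The smallest same-type fraction is 2/4 at (4,7), which reduces to 1/2. Any threshold above that leaves this agent unsatisfied.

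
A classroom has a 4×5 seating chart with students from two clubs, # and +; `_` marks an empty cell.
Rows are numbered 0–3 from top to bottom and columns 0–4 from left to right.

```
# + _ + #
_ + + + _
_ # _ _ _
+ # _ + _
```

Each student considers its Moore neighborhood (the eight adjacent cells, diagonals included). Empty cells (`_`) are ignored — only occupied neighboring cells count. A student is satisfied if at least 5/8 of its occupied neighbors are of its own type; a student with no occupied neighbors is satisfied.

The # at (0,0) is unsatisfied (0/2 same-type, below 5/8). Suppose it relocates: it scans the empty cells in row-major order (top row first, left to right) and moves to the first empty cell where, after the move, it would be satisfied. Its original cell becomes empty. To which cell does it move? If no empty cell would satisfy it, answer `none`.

Vacating (0,0). Empty cells in order:
  (0,2): 0/5 same-type → still unsatisfied.
  (1,0): 1/3 same-type → still unsatisfied.
  (1,4): 1/3 same-type → still unsatisfied.
  (2,0): 2/4 same-type → still unsatisfied.
  (2,2): 2/6 same-type → still unsatisfied.
  (2,3): 0/3 same-type → still unsatisfied.
  (2,4): 0/2 same-type → still unsatisfied.
  (3,2): 2/3 same-type → satisfied — stop here.

(3,2)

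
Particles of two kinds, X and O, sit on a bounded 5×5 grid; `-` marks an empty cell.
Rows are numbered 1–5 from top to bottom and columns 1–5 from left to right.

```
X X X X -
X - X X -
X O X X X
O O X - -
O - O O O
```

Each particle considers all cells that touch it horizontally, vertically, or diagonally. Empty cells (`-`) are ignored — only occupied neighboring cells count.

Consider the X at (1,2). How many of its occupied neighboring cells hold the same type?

Occupied neighbors of (1,2): (1,1)=X, (1,3)=X, (2,1)=X, (2,3)=X.
Same type (X): 4 of 4.

4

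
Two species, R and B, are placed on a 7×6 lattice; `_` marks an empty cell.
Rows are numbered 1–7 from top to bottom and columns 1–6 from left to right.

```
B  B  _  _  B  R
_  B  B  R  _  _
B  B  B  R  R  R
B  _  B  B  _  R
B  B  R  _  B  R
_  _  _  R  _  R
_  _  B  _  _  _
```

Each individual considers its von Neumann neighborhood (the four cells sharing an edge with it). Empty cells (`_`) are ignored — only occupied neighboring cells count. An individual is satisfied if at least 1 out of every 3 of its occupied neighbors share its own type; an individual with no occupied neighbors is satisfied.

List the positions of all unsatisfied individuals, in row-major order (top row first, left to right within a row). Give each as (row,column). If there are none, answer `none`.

(1,1)B 1/1 ✓
(1,2)B 2/2 ✓
(1,5)B 0/1 ✗
(1,6)R 0/1 ✗
(2,2)B 3/3 ✓
(2,3)B 2/3 ✓
(2,4)R 1/2 ✓
(3,1)B 2/2 ✓
(3,2)B 3/3 ✓
(3,3)B 3/4 ✓
(3,4)R 2/4 ✓
(3,5)R 2/2 ✓
(3,6)R 2/2 ✓
(4,1)B 2/2 ✓
(4,3)B 2/3 ✓
(4,4)B 1/2 ✓
(4,6)R 2/2 ✓
(5,1)B 2/2 ✓
(5,2)B 1/2 ✓
(5,3)R 0/2 ✗
(5,5)B 0/1 ✗
(5,6)R 2/3 ✓
(6,4)R 0/0 ✓
(6,6)R 1/1 ✓
(7,3)B 0/0 ✓

(1,5), (1,6), (5,3), (5,5)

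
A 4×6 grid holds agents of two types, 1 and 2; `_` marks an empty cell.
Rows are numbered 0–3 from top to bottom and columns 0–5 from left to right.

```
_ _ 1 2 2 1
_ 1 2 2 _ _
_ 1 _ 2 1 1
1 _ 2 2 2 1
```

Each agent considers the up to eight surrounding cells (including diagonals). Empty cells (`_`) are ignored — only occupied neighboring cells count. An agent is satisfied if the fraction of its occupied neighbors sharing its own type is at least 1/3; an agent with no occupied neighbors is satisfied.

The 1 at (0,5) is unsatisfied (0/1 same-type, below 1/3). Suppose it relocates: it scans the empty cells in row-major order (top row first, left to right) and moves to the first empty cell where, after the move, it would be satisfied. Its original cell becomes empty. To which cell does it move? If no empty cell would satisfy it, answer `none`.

(0,0)

Vacating (0,5). Empty cells in order:
  (0,0): 1/1 same-type → satisfied — stop here.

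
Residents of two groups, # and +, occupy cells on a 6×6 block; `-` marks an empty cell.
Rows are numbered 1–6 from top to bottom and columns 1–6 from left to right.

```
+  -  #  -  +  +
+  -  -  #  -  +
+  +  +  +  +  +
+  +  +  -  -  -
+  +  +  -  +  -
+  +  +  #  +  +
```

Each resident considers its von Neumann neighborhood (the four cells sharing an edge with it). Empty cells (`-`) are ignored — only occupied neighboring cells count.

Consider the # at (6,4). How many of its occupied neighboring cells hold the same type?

Occupied neighbors of (6,4): (6,3)=+, (6,5)=+.
Same type (#): 0 of 2.

0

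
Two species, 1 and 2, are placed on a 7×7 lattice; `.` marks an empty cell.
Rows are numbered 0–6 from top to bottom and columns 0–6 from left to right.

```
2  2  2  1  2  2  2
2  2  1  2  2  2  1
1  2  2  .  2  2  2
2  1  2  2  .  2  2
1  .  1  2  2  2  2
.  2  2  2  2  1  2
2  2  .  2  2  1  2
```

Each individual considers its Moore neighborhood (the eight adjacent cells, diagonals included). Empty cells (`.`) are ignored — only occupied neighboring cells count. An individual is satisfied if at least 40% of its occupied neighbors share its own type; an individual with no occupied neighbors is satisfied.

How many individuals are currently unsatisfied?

10

Row 0: (0,0)2 3/3 ok · (0,1)2 4/5 ok · (0,2)2 3/5 ok · (0,3)1 1/5 unhappy · (0,4)2 4/5 ok · (0,5)2 4/5 ok · (0,6)2 2/3 ok
Row 1: (1,0)2 4/5 ok · (1,1)2 6/8 ok · (1,2)1 1/7 unhappy · (1,3)2 5/7 ok · (1,4)2 6/7 ok · (1,5)2 7/8 ok · (1,6)1 0/5 unhappy
Row 2: (2,0)1 1/5 unhappy · (2,1)2 5/8 ok · (2,2)2 5/7 ok · (2,4)2 6/6 ok · (2,5)2 6/7 ok · (2,6)2 4/5 ok
Row 3: (3,0)2 1/4 unhappy · (3,1)1 3/7 ok · (3,2)2 4/6 ok · (3,3)2 5/6 ok · (3,5)2 7/7 ok · (3,6)2 5/5 ok
Row 4: (4,0)1 1/3 unhappy · (4,2)1 1/7 unhappy · (4,3)2 6/7 ok · (4,4)2 6/7 ok · (4,5)2 6/7 ok · (4,6)2 4/5 ok
Row 5: (5,1)2 3/5 ok · (5,2)2 5/6 ok · (5,3)2 6/7 ok · (5,4)2 6/8 ok · (5,5)1 1/8 unhappy · (5,6)2 3/5 ok
Row 6: (6,0)2 2/2 ok · (6,1)2 3/3 ok · (6,3)2 4/4 ok · (6,4)2 3/5 ok · (6,5)1 1/5 unhappy · (6,6)2 1/3 unhappy
Unsatisfied: (0,3), (1,2), (1,6), (2,0), (3,0), (4,0), (4,2), (5,5), (6,5), (6,6) — 10 in total.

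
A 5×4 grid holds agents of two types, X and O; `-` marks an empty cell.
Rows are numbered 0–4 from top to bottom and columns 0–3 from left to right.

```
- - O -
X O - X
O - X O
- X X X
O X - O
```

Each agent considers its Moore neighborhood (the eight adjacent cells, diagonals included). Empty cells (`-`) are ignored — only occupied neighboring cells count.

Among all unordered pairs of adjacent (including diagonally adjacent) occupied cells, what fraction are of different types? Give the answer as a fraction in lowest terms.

13/23

Scan each occupied cell's neighbors to the right and below (and the two forward diagonals) so each pair is counted once.
Row 0: O(0,2)–X(1,3)≠ O(0,2)–O(1,1)=  → 1/2 unlike.
Row 1: X(1,0)–O(1,1)≠ X(1,0)–O(2,0)≠ O(1,1)–X(2,2)≠ O(1,1)–O(2,0)= X(1,3)–O(2,3)≠ X(1,3)–X(2,2)=  → 4/6 unlike.
Row 2: O(2,0)–X(3,1)≠ X(2,2)–O(2,3)≠ X(2,2)–X(3,2)= X(2,2)–X(3,3)= X(2,2)–X(3,1)= O(2,3)–X(3,3)≠ O(2,3)–X(3,2)≠  → 4/7 unlike.
Row 3: X(3,1)–X(3,2)= X(3,1)–X(4,1)= X(3,1)–O(4,0)≠ X(3,2)–X(3,3)= X(3,2)–O(4,3)≠ X(3,2)–X(4,1)= X(3,3)–O(4,3)≠  → 3/7 unlike.
Row 4: O(4,0)–X(4,1)≠  → 1/1 unlike.
Total adjacent occupied pairs: 23; unlike-type pairs: 13.
13/23 is already in lowest terms.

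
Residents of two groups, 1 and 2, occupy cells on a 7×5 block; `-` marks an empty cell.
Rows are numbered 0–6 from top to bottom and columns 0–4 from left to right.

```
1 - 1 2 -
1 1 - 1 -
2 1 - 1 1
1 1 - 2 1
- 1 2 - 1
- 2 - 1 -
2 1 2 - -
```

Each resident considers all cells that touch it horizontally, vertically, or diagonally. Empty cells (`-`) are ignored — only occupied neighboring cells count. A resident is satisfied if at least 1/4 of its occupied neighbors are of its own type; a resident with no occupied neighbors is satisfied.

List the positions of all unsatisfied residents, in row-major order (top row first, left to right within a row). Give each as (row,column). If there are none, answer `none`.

Row 0: (0,0)1 2/2 satisfied · (0,2)1 2/3 satisfied · (0,3)2 0/2 not
Row 1: (1,0)1 3/4 satisfied · (1,1)1 4/5 satisfied · (1,3)1 3/4 satisfied
Row 2: (2,0)2 0/5 not · (2,1)1 4/5 satisfied · (2,3)1 3/4 satisfied · (2,4)1 3/4 satisfied
Row 3: (3,0)1 3/4 satisfied · (3,1)1 3/5 satisfied · (3,3)2 1/5 not · (3,4)1 3/4 satisfied
Row 4: (4,1)1 2/4 satisfied · (4,2)2 2/5 satisfied · (4,4)1 2/3 satisfied
Row 5: (5,1)2 3/5 satisfied · (5,3)1 1/3 satisfied
Row 6: (6,0)2 1/2 satisfied · (6,1)1 0/3 not · (6,2)2 1/3 satisfied

(0,3), (2,0), (3,3), (6,1)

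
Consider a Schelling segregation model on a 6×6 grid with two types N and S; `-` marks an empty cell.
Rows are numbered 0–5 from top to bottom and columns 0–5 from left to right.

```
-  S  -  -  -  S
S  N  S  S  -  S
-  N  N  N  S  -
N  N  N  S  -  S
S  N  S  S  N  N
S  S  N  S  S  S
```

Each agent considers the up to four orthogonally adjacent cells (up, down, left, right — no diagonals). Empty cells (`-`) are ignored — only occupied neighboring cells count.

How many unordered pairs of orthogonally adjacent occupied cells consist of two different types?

Scan each occupied cell's neighbors to the right and below so each pair is counted once.
Row 0: S(0,1)–N(1,1)≠ S(0,5)–S(1,5)=  → 1/2 unlike.
Row 1: S(1,0)–N(1,1)≠ N(1,1)–S(1,2)≠ N(1,1)–N(2,1)= S(1,2)–S(1,3)= S(1,2)–N(2,2)≠ S(1,3)–N(2,3)≠  → 4/6 unlike.
Row 2: N(2,1)–N(2,2)= N(2,1)–N(3,1)= N(2,2)–N(2,3)= N(2,2)–N(3,2)= N(2,3)–S(2,4)≠ N(2,3)–S(3,3)≠  → 2/6 unlike.
Row 3: N(3,0)–N(3,1)= N(3,0)–S(4,0)≠ N(3,1)–N(3,2)= N(3,1)–N(4,1)= N(3,2)–S(3,3)≠ N(3,2)–S(4,2)≠ S(3,3)–S(4,3)= S(3,5)–N(4,5)≠  → 4/8 unlike.
Row 4: S(4,0)–N(4,1)≠ S(4,0)–S(5,0)= N(4,1)–S(4,2)≠ N(4,1)–S(5,1)≠ S(4,2)–S(4,3)= S(4,2)–N(5,2)≠ S(4,3)–N(4,4)≠ S(4,3)–S(5,3)= N(4,4)–N(4,5)= N(4,4)–S(5,4)≠ N(4,5)–S(5,5)≠  → 7/11 unlike.
Row 5: S(5,0)–S(5,1)= S(5,1)–N(5,2)≠ N(5,2)–S(5,3)≠ S(5,3)–S(5,4)= S(5,4)–S(5,5)=  → 2/5 unlike.
Total adjacent occupied pairs: 38; unlike-type pairs: 20.

20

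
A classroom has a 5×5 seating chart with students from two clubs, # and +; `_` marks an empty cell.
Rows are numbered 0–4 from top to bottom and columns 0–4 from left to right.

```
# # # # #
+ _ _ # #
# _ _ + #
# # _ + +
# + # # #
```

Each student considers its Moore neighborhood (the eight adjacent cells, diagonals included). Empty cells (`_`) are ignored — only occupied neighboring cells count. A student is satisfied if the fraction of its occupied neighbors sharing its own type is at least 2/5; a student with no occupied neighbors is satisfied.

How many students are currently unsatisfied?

4

Row 0: (0,0)# 1/2 satisfied · (0,1)# 2/3 satisfied · (0,2)# 3/3 satisfied · (0,3)# 4/4 satisfied · (0,4)# 3/3 satisfied
Row 1: (1,0)+ 0/3 not · (1,3)# 5/6 satisfied · (1,4)# 4/5 satisfied
Row 2: (2,0)# 2/3 satisfied · (2,3)+ 2/5 satisfied · (2,4)# 2/5 satisfied
Row 3: (3,0)# 3/4 satisfied · (3,1)# 4/5 satisfied · (3,3)+ 2/6 not · (3,4)+ 2/5 satisfied
Row 4: (4,0)# 2/3 satisfied · (4,1)+ 0/4 not · (4,2)# 2/4 satisfied · (4,3)# 2/4 satisfied · (4,4)# 1/3 not
Unsatisfied: (1,0), (3,3), (4,1), (4,4) — 4 in total.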